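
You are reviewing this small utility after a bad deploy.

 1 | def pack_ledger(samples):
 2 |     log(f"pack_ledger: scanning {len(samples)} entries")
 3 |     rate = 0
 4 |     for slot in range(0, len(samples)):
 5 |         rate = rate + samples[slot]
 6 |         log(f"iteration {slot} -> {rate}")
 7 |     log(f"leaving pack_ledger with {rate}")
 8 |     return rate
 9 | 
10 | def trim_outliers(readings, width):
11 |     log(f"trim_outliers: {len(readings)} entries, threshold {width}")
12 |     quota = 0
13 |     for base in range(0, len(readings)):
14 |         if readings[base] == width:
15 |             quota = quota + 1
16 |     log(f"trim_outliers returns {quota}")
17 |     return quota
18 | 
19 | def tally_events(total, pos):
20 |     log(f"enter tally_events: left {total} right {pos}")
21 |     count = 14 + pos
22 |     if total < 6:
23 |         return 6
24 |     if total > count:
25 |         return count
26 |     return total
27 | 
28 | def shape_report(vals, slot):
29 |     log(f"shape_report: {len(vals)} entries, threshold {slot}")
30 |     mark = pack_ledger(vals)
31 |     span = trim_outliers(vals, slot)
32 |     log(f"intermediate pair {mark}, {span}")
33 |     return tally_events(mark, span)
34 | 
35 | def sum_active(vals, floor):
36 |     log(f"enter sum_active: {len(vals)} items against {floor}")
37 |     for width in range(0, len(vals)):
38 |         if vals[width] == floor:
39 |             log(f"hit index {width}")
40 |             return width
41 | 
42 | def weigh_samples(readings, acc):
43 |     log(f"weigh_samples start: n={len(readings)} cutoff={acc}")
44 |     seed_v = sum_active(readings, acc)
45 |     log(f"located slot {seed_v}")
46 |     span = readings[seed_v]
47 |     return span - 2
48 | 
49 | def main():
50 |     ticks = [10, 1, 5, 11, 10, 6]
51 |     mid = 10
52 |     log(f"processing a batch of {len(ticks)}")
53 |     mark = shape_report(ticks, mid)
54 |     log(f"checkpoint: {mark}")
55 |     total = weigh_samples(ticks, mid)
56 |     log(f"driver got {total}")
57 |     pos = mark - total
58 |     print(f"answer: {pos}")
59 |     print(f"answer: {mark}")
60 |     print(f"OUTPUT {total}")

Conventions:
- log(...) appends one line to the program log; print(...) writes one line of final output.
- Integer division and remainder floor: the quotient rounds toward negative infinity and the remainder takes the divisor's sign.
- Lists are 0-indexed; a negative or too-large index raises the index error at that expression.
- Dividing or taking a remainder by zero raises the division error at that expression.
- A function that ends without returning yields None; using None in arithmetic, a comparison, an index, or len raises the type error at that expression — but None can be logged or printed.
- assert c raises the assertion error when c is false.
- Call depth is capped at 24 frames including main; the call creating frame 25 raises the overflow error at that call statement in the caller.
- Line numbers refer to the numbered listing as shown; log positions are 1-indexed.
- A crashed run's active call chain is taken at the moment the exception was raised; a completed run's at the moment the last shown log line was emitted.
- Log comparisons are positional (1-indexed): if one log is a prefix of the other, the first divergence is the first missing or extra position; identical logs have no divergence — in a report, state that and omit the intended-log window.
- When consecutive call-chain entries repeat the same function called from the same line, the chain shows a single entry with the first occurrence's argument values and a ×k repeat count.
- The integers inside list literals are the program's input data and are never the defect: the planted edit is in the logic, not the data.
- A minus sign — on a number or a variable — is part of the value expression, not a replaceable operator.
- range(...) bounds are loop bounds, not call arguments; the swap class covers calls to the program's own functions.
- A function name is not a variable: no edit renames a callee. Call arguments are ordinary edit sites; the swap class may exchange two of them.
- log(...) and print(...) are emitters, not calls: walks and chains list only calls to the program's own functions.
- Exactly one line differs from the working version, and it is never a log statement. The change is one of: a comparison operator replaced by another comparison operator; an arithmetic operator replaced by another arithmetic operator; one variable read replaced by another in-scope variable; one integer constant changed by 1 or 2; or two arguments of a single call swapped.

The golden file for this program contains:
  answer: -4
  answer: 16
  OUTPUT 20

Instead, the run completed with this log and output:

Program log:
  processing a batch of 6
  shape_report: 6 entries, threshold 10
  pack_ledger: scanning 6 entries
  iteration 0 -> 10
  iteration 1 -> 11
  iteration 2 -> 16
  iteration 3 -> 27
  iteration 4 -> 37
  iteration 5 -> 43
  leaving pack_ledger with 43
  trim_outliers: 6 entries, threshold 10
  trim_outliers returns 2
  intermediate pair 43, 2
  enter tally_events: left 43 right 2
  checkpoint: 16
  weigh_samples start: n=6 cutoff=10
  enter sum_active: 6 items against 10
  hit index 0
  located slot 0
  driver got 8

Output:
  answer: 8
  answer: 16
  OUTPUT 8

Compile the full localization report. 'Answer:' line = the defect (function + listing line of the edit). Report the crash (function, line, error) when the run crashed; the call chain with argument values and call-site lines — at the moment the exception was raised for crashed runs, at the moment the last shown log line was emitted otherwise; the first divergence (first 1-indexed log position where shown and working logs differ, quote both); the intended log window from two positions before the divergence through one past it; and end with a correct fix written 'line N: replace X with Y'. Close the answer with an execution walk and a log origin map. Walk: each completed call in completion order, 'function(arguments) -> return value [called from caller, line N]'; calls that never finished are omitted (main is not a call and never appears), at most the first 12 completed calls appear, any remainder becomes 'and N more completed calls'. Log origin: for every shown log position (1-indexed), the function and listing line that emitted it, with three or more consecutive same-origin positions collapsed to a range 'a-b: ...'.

Answer: the defect is in weigh_samples at line 47.
Key fact: At log position 20 the runs split — shown 'driver got 8', but the working version logs 'driver got 20'.
Call chain: main.
First divergence: position 20; shown 'driver got 8' vs intended 'driver got 20'.
Intended log window:
  18: hit index 0
  19: located slot 0
  20: driver got 20
Execution walk:
  pack_ledger([10, 1, 5, 11, 10, 6]) -> 43  [called from shape_report, line 30]
  trim_outliers([10, 1, 5, 11, 10, 6], 10) -> 2  [called from shape_report, line 31]
  tally_events(43, 2) -> 16  [called from shape_report, line 33]
  shape_report([10, 1, 5, 11, 10, 6], 10) -> 16  [called from main, line 53]
  sum_active([10, 1, 5, 11, 10, 6], 10) -> 0  [called from weigh_samples, line 44]
  weigh_samples([10, 1, 5, 11, 10, 6], 10) -> 8  [called from main, line 55]
Log line origins:
  1: emitted by main (line 52)
  2: emitted by shape_report (line 29)
  3: emitted by pack_ledger (line 2)
  4-9: emitted by pack_ledger (line 6)
  10: emitted by pack_ledger (line 7)
  11: emitted by trim_outliers (line 11)
  12: emitted by trim_outliers (line 16)
  13: emitted by shape_report (line 32)
  14: emitted by tally_events (line 20)
  15: emitted by main (line 54)
  16: emitted by weigh_samples (line 43)
  17: emitted by sum_active (line 36)
  18: emitted by sum_active (line 39)
  19: emitted by weigh_samples (line 45)
  20: emitted by main (line 56)
A correct fix: line 47: replace `-` with `*`.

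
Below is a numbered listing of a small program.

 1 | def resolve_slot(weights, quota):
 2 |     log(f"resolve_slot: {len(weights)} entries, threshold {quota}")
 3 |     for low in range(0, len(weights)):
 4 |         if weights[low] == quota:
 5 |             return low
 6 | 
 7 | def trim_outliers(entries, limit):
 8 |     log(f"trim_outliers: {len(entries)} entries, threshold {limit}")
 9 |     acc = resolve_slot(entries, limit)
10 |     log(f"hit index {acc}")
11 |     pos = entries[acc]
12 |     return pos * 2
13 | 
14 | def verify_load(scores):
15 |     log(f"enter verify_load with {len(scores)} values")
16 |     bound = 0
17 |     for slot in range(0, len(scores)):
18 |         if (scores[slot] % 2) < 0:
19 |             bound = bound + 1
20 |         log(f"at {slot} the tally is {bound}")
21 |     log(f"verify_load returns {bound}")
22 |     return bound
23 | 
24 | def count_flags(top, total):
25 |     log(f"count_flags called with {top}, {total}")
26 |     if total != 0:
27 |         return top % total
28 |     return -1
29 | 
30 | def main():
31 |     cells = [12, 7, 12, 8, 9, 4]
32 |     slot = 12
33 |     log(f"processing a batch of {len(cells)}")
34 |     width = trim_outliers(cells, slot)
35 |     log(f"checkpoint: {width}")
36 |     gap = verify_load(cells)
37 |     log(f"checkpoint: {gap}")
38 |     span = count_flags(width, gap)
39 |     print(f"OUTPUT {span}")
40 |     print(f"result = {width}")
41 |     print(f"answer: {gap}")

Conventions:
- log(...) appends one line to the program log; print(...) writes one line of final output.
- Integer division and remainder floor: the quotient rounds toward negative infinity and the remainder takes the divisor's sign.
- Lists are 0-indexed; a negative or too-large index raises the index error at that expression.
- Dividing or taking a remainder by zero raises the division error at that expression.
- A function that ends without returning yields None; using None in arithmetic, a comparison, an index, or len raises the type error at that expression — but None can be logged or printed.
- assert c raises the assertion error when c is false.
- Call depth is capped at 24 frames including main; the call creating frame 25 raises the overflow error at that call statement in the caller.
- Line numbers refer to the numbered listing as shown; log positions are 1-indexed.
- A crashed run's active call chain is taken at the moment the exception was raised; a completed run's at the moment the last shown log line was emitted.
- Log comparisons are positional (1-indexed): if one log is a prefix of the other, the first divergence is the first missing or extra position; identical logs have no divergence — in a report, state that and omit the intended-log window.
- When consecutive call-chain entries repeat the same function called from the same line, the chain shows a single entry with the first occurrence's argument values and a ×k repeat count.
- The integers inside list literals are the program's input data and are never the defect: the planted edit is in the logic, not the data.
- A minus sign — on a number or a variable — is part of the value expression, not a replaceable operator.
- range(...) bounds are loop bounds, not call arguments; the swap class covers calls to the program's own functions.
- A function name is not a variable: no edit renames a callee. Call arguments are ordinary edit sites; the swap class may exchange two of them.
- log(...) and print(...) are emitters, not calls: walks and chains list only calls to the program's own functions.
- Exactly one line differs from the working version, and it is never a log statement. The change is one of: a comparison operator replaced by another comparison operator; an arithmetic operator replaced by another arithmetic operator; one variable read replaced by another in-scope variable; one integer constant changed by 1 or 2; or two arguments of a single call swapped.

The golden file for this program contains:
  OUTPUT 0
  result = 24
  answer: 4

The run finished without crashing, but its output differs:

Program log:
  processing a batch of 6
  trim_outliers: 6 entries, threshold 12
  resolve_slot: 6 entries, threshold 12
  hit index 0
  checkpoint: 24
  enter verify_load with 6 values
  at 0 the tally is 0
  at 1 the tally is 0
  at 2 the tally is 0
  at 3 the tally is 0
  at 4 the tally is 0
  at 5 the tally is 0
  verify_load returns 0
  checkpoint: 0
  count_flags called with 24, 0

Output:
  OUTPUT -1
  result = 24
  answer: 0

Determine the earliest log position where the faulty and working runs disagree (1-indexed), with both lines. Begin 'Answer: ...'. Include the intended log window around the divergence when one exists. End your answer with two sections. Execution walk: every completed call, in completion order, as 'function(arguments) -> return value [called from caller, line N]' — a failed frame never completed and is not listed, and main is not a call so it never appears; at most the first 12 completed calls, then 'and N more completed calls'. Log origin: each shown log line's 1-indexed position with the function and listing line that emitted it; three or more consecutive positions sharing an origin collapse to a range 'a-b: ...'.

Answer: at position 7 the run shows 'at 0 the tally is 0' where the working version logs 'at 0 the tally is 1'.
Intended log window:
  5: checkpoint: 24
  6: enter verify_load with 6 values
  7: at 0 the tally is 1
  8: at 1 the tally is 1
Execution walk:
  resolve_slot([12, 7, 12, 8, 9, 4], 12) -> 0  [called from trim_outliers, line 9]
  trim_outliers([12, 7, 12, 8, 9, 4], 12) -> 24  [called from main, line 34]
  verify_load([12, 7, 12, 8, 9, 4]) -> 0  [called from main, line 36]
  count_flags(24, 0) -> -1  [called from main, line 38]
Log origins:
  1: from main, line 33
  2: from trim_outliers, line 8
  3: from resolve_slot, line 2
  4: from trim_outliers, line 10
  5: from main, line 35
  6: from verify_load, line 15
  7-12: from verify_load, line 20
  13: from verify_load, line 21
  14: from main, line 37
  15: from count_flags, line 25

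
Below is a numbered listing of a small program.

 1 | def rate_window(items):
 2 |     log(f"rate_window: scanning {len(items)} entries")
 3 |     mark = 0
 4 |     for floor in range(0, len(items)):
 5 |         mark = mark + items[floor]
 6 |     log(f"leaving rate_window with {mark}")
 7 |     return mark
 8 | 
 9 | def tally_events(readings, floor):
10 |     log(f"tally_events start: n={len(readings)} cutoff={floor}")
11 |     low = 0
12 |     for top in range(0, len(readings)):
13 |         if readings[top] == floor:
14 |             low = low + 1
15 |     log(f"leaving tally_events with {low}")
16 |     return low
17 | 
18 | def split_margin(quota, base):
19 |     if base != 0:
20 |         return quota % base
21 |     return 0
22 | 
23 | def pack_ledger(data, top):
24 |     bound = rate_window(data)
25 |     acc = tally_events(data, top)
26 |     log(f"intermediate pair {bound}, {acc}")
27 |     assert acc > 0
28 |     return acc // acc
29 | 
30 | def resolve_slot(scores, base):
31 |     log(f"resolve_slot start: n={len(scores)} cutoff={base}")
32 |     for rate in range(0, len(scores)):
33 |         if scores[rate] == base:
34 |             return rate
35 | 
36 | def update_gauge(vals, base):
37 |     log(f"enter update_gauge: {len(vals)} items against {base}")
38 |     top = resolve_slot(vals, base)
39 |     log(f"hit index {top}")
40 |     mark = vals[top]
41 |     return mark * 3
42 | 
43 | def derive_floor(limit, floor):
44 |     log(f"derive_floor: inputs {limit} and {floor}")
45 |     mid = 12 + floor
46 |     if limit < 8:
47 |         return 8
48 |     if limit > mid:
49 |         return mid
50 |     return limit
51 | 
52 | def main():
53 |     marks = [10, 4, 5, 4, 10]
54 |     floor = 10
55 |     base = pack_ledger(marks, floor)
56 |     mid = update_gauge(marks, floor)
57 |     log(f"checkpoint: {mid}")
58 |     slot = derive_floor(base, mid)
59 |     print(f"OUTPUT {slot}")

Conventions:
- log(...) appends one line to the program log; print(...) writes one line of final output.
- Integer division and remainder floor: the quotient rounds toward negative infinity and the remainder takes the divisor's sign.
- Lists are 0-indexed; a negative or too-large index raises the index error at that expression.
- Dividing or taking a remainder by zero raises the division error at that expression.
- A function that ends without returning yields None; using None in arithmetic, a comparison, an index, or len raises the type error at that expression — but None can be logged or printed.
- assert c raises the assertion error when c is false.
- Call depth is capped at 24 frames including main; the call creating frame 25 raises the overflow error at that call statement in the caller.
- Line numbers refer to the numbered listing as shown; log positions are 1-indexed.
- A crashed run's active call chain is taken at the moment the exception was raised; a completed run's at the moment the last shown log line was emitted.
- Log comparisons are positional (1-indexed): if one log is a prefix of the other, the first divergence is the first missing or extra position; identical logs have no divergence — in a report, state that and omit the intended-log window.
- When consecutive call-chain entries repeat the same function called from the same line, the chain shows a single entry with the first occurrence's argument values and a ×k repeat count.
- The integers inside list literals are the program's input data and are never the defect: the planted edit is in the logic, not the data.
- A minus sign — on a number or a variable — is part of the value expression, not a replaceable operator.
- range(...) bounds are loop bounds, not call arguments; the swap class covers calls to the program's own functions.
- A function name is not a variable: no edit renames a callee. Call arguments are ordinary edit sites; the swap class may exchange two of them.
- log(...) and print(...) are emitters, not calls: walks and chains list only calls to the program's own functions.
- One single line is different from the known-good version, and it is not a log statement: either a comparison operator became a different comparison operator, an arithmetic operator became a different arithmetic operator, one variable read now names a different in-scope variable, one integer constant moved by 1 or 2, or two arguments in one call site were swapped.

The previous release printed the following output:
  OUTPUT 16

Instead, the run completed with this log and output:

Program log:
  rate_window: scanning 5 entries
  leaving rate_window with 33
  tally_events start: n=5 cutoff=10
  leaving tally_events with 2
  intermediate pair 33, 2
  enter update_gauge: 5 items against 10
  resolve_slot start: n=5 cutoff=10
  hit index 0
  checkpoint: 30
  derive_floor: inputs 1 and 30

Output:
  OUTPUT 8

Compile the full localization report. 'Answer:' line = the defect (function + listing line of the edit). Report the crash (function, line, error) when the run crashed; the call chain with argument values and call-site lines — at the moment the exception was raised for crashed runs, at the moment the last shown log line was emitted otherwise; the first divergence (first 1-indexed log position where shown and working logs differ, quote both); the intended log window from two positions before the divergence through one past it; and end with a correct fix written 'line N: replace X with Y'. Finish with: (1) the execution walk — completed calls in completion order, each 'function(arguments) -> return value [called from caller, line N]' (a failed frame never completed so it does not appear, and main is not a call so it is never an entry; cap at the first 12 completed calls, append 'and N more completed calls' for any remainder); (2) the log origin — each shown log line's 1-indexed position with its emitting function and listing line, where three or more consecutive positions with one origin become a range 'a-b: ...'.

Answer: the defect is in pack_ledger at line 28.
The tell: Everything matches until log position 10, which reads 'derive_floor: inputs 1 and 30' in place of 'derive_floor: inputs 16 and 30'.
Call chain: main -> derive_floor(1, 30) (called at line 58).
First divergence: at position 10 the run shows 'derive_floor: inputs 1 and 30' where the working version logs 'derive_floor: inputs 16 and 30'.
Intended log window:
  8: hit index 0
  9: checkpoint: 30
  10: derive_floor: inputs 16 and 30
Execution walk:
  rate_window([10, 4, 5, 4, 10]) -> 33  [called from pack_ledger, line 24]
  tally_events([10, 4, 5, 4, 10], 10) -> 2  [called from pack_ledger, line 25]
  pack_ledger([10, 4, 5, 4, 10], 10) -> 1  [called from main, line 55]
  resolve_slot([10, 4, 5, 4, 10], 10) -> 0  [called from update_gauge, line 38]
  update_gauge([10, 4, 5, 4, 10], 10) -> 30  [called from main, line 56]
  derive_floor(1, 30) -> 8  [called from main, line 58]
Log line origins:
  1: emitted by rate_window (line 2)
  2: emitted by rate_window (line 6)
  3: emitted by tally_events (line 10)
  4: emitted by tally_events (line 15)
  5: emitted by pack_ledger (line 26)
  6: emitted by update_gauge (line 37)
  7: emitted by resolve_slot (line 31)
  8: emitted by update_gauge (line 39)
  9: emitted by main (line 57)
  10: emitted by derive_floor (line 44)
A correct fix: line 28: replace `acc // acc` with `bound // acc`.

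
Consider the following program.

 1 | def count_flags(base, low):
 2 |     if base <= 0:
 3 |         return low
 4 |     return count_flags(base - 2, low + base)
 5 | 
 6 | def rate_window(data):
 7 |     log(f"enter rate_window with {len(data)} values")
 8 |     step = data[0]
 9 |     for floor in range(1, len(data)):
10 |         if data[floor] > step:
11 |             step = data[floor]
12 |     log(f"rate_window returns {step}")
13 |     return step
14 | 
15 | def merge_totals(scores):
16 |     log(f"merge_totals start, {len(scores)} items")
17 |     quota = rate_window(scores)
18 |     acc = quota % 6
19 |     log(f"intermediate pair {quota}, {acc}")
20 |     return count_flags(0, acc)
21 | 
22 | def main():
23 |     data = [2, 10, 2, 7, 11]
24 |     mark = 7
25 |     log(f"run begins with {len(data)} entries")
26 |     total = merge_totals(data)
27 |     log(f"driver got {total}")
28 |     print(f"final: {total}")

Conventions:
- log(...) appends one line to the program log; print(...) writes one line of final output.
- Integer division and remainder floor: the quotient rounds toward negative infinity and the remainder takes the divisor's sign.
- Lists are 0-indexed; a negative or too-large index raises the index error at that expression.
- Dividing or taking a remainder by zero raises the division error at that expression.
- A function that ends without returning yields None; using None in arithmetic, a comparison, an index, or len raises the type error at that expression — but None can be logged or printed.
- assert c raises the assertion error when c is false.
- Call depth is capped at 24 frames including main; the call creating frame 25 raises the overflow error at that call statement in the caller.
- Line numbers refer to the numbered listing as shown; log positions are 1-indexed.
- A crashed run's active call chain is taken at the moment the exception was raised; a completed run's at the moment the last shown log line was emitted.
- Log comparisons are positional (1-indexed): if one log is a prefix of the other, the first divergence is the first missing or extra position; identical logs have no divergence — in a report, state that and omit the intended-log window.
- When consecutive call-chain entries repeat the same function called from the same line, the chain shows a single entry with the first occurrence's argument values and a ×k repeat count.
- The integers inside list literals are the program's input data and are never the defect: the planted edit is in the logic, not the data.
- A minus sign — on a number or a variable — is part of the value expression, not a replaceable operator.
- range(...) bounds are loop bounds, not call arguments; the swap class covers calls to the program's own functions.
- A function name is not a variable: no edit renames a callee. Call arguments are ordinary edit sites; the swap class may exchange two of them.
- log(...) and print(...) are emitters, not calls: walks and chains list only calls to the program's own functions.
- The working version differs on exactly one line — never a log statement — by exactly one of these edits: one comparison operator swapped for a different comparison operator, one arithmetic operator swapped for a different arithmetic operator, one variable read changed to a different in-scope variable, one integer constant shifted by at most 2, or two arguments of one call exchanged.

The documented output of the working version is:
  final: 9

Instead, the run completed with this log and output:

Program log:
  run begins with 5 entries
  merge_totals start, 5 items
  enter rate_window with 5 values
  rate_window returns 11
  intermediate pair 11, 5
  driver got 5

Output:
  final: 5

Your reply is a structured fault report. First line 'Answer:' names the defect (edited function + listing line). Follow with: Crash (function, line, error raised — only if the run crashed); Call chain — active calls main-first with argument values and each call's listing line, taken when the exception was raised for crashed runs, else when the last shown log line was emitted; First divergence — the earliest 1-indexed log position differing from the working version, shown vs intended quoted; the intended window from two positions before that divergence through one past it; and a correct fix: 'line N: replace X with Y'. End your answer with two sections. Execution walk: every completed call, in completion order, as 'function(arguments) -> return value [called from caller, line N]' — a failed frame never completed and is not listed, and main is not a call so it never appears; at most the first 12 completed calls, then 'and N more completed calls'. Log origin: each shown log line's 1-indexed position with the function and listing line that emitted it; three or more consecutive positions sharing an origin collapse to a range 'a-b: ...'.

Answer: the defect is in merge_totals at line 20.
Key observation: The earliest visible damage is log position 6 — 'driver got 5' rather than the intended 'driver got 9'.
Call chain: main.
First divergence: position 6 — shown 'driver got 5', intended 'driver got 9'.
Intended log window:
  4: rate_window returns 11
  5: intermediate pair 11, 5
  6: driver got 9
Execution walk:
  rate_window([2, 10, 2, 7, 11]) -> 11  [called from merge_totals, line 17]
  count_flags(0, 5) -> 5  [called from merge_totals, line 20]
  merge_totals([2, 10, 2, 7, 11]) -> 5  [called from main, line 26]
Log origins:
  1: from main, line 25
  2: from merge_totals, line 16
  3: from rate_window, line 7
  4: from rate_window, line 12
  5: from merge_totals, line 19
  6: from main, line 27
A correct fix: line 20: replace `count_flags(0, acc)` with `count_flags(acc, 0)`.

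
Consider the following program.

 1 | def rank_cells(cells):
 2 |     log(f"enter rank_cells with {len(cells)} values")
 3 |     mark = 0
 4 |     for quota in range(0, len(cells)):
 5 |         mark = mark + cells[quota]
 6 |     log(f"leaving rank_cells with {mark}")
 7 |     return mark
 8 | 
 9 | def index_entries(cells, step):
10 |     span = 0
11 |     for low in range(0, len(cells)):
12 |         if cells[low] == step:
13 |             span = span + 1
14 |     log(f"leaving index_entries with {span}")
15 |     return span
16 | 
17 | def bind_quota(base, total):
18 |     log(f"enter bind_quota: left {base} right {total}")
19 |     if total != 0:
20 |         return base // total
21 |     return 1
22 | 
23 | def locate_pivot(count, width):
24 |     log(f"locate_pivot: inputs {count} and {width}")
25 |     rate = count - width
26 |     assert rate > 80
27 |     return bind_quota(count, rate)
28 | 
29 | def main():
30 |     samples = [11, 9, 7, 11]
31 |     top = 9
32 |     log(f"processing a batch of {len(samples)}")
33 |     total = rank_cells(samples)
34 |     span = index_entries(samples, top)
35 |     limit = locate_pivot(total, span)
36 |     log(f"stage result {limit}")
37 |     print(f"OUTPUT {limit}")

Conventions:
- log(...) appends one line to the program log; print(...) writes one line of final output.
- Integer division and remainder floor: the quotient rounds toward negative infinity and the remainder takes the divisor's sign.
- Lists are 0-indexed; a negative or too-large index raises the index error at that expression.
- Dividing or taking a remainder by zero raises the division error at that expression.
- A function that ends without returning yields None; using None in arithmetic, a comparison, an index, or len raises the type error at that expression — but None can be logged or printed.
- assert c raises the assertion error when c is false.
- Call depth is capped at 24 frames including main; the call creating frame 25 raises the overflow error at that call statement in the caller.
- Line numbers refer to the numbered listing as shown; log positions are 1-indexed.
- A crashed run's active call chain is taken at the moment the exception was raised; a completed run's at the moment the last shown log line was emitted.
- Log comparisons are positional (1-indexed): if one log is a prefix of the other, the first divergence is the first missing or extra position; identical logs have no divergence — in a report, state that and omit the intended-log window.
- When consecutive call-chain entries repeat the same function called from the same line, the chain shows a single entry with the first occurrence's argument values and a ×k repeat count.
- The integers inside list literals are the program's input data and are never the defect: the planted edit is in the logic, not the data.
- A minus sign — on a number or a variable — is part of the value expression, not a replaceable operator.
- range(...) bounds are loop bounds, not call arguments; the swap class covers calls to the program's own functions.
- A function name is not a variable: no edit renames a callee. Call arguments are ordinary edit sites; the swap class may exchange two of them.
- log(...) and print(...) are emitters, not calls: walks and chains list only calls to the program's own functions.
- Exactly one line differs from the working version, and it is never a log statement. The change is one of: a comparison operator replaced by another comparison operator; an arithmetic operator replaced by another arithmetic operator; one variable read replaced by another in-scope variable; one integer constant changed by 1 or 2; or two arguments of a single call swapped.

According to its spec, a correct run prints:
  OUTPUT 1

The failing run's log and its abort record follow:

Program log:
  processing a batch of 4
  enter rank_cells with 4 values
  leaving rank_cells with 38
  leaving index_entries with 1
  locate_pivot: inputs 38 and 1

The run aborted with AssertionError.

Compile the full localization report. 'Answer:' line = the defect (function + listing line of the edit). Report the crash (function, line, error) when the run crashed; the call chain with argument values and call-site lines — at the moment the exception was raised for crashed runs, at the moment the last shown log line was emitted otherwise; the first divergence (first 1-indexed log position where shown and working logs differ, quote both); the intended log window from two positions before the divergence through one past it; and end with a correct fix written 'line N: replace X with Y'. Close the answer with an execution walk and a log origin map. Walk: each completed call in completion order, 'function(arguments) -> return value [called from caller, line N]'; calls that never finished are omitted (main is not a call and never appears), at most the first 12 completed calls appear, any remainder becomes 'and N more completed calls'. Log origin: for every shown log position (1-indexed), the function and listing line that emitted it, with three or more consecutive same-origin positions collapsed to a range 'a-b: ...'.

Answer: the defect is in locate_pivot at line 26.
The tell: The shown log is a 5-line prefix of the intended one, whose next entry is 'enter bind_quota: left 38 right 37'.
Crash: locate_pivot, line 26, AssertionError.
Call chain: main -> locate_pivot(38, 1) (called at line 35).
First divergence: position 6 — the faulty run's log ends after 5 lines; the working version continues with 'enter bind_quota: left 38 right 37'.
Intended log window:
  4: leaving index_entries with 1
  5: locate_pivot: inputs 38 and 1
  6: enter bind_quota: left 38 right 37
  7: stage result 1
Execution walk:
  rank_cells([11, 9, 7, 11]) -> 38  [called from main, line 33]
  index_entries([11, 9, 7, 11], 9) -> 1  [called from main, line 34]
Origin of each log line:
  1 — main, line 32
  2 — rank_cells, line 2
  3 — rank_cells, line 6
  4 — index_entries, line 14
  5 — locate_pivot, line 24
A correct fix: line 26: replace `>` with `<=`.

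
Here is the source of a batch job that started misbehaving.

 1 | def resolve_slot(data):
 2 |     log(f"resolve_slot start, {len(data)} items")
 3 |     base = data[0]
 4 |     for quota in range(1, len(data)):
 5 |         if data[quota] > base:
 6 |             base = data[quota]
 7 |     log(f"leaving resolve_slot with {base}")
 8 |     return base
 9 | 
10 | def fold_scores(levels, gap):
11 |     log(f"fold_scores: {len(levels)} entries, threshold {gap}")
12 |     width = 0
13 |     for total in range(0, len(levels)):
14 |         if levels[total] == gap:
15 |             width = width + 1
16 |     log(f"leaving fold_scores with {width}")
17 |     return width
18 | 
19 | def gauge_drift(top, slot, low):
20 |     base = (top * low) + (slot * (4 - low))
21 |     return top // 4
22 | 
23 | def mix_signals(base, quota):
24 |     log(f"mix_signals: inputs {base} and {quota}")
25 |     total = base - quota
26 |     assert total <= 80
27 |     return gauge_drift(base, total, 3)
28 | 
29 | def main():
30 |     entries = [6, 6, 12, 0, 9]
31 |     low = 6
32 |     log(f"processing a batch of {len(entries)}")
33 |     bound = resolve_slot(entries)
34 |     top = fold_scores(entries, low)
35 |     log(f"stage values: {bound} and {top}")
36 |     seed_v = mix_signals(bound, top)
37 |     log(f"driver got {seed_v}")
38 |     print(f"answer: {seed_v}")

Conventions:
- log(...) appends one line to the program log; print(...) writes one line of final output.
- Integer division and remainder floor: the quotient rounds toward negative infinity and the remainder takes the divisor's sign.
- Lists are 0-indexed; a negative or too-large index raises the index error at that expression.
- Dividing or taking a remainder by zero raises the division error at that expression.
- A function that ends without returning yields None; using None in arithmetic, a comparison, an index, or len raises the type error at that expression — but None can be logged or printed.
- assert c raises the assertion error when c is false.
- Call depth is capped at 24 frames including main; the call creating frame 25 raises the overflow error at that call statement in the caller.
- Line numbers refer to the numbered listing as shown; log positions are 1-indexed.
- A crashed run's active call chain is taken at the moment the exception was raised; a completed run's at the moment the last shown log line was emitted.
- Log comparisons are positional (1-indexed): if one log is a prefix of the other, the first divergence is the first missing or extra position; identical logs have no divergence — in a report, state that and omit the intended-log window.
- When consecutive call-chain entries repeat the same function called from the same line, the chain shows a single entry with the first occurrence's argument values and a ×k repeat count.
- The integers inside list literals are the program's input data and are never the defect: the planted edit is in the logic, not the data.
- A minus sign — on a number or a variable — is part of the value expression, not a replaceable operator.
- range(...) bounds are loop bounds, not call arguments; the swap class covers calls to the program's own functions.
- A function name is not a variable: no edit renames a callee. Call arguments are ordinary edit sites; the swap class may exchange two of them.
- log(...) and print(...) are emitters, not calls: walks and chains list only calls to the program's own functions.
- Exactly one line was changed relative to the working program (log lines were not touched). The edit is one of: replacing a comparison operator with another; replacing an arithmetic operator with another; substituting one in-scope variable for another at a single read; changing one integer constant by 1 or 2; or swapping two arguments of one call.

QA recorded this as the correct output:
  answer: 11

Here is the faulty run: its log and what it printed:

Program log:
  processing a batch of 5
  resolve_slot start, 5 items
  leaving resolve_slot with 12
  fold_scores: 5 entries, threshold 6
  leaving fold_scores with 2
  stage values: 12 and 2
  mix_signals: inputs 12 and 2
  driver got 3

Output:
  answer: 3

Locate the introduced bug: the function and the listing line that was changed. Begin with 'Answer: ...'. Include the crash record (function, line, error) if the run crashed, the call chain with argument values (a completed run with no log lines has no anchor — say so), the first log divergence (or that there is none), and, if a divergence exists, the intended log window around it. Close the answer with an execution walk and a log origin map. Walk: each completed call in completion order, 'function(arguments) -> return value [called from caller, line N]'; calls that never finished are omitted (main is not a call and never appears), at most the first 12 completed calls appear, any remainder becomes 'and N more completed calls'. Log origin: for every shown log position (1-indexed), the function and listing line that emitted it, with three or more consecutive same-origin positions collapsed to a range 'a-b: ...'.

Answer: the defect is in gauge_drift at line 21.
Key fact: At log position 8 the runs split — shown 'driver got 3', but the working version logs 'driver got 11'.
Call chain: main.
First divergence: position 8 — the shown line 'driver got 3' should read 'driver got 11'.
Intended log window:
  6: stage values: 12 and 2
  7: mix_signals: inputs 12 and 2
  8: driver got 11
Execution walk:
  resolve_slot([6, 6, 12, 0, 9]) -> 12  [called from main, line 33]
  fold_scores([6, 6, 12, 0, 9], 6) -> 2  [called from main, line 34]
  gauge_drift(12, 10, 3) -> 3  [called from mix_signals, line 27]
  mix_signals(12, 2) -> 3  [called from main, line 36]
Log origin:
  1 — main, line 32
  2 — resolve_slot, line 2
  3 — resolve_slot, line 7
  4 — fold_scores, line 11
  5 — fold_scores, line 16
  6 — main, line 35
  7 — mix_signals, line 24
  8 — main, line 37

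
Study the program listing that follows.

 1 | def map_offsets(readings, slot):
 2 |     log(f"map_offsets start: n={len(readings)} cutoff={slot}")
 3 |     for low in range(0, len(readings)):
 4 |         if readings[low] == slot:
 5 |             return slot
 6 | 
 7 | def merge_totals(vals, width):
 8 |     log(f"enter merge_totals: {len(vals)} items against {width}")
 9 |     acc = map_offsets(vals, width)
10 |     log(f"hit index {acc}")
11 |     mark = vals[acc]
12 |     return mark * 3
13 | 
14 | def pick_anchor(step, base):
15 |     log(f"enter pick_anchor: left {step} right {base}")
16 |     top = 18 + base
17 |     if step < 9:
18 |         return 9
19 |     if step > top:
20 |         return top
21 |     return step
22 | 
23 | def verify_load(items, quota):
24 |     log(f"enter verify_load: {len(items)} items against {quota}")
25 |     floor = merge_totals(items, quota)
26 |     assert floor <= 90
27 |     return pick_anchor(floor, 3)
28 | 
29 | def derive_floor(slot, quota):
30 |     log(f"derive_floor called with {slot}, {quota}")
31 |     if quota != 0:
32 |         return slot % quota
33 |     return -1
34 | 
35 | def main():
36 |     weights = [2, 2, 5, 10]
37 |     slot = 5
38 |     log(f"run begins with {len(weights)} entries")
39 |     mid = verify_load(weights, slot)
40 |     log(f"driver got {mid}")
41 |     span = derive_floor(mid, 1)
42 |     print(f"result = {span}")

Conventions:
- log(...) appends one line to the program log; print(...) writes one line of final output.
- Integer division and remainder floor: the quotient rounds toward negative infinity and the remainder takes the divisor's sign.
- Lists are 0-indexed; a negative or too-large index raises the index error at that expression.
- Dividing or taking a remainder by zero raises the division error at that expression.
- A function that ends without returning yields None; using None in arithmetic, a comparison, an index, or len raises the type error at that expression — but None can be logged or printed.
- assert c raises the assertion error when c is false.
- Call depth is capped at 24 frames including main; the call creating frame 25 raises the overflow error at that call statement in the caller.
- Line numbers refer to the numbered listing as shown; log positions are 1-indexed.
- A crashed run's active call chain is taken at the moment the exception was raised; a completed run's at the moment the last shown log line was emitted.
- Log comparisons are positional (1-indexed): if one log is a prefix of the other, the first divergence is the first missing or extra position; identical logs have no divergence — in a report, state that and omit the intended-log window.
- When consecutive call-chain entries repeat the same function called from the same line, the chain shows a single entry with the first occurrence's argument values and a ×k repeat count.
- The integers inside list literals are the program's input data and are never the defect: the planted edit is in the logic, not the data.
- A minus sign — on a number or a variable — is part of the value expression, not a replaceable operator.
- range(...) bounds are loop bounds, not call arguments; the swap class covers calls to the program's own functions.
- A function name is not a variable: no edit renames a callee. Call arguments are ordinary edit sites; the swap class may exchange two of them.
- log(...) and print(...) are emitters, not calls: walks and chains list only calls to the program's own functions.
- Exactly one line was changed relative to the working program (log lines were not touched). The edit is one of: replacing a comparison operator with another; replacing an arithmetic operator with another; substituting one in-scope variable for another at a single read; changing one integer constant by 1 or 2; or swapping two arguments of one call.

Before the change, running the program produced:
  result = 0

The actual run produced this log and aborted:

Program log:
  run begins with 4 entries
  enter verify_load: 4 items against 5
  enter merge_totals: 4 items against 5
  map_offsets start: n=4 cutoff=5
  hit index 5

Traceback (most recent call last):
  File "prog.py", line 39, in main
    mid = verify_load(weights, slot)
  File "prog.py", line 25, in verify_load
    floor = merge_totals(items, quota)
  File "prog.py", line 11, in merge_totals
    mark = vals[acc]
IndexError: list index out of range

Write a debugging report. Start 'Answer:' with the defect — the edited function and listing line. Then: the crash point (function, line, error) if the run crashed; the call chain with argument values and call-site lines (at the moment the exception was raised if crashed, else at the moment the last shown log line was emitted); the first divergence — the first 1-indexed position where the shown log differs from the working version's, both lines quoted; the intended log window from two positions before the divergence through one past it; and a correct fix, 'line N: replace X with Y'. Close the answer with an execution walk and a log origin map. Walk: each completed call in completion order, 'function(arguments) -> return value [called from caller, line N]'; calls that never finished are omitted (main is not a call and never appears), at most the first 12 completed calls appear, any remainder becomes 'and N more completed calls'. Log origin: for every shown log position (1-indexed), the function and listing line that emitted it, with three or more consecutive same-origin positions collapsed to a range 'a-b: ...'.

Answer: the defect is in map_offsets at line 5.
The tell: At log position 5 the runs split — shown 'hit index 5', but the working version logs 'hit index 2'.
Crash: merge_totals, line 11, IndexError.
Call chain: main -> verify_load([2, 2, 5, 10], 5) (called at line 39) -> merge_totals([2, 2, 5, 10], 5) (called at line 25).
First divergence: position 5 — the shown line 'hit index 5' should read 'hit index 2'.
Intended log window:
  3: enter merge_totals: 4 items against 5
  4: map_offsets start: n=4 cutoff=5
  5: hit index 2
  6: enter pick_anchor: left 15 right 3
Execution walk:
  map_offsets([2, 2, 5, 10], 5) -> 5  [called from merge_totals, line 9]
Log line origins:
  1: from main, line 38
  2: from verify_load, line 24
  3: from merge_totals, line 8
  4: from map_offsets, line 2
  5: from merge_totals, line 10
A correct fix: line 5: replace `slot` with `low`.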